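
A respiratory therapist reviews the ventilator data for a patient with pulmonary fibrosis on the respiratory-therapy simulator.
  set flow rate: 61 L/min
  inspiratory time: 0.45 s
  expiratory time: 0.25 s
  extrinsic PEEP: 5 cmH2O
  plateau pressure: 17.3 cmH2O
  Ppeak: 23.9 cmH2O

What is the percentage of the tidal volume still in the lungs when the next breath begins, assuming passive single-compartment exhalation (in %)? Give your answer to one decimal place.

Flow: 61 L/min ÷ 60 = 1.0167 L/s.
Vt = flow × Ti = 1.0167 L/s × 0.45 s × 1000 mL/L = 457.52 mL.
R = (PIP − Pplat)/V̇ = (23.9 − 17.3) / 1.0167 = 6.6/1.0167 = 6.492 cmH2O·s/L.
C = Vt/(Pplat − PEEP) = 457.52 / (17.3 − 5) = 457.52/12.3 = 37.197 mL/cmH2O.
τ = R × C = 6.492 × 0.0372 L/cmH2O = 0.2415 s.
Fraction remaining at end-expiration = e^(−Te/τ) = e^(−0.25/0.2415) = 0.3552 → 35.52%.

35.5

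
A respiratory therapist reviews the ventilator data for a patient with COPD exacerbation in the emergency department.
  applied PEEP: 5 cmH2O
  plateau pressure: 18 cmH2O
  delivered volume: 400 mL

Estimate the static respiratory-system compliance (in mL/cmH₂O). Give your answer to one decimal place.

Cstat = Vt / (Pplat − PEEP) = 400 / (18 − 5) = 400 / 13.0 = 30.769 mL/cmH2O.

30.8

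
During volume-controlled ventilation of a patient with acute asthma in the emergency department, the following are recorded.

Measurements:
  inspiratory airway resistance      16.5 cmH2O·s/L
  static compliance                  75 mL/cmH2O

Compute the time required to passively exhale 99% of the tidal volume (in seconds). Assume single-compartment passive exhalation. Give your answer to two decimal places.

τ = R × C = 16.5 × 75 mL/cmH2O = 16.5 × 0.075 L/cmH2O = 1.238 s.
Exhaled fraction f = 1 − e^(−t/τ) → t = −τ·ln(1 − f) = −1.238·ln(0.01) = 5.701 s.

5.70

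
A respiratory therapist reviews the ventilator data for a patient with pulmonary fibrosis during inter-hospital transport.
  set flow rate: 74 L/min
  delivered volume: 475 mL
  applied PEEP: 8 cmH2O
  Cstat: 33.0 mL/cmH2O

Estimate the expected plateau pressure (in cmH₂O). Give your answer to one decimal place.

22.4

Pplat = PEEP + Vt / Cstat = 8 + 475 / 33.0 = 8 + 14.394 = 22.394 cmH2O.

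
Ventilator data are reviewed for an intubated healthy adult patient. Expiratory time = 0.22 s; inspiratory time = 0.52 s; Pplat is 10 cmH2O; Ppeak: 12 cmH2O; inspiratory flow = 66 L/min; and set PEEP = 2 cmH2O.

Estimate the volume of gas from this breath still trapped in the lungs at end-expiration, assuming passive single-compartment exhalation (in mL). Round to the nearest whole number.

Flow: 66 L/min ÷ 60 = 1.1 L/s.
Vt = flow × Ti = 1.1 L/s × 0.52 s × 1000 mL/L = 572.0 mL.
R = (PIP − Pplat)/V̇ = (12 − 10) / 1.1 = 2.0/1.1 = 1.818 cmH2O·s/L.
C = Vt/(Pplat − PEEP) = 572.0 / (10 − 2) = 572.0/8.0 = 71.5 mL/cmH2O.
τ = R × C = 1.818 × 0.0715 L/cmH2O = 0.13 s.
Fraction remaining = e^(−Te/τ) = e^(−0.22/0.13) = 0.1841.
Trapped volume = 572.0 × 0.1841 = 105.31 mL.

105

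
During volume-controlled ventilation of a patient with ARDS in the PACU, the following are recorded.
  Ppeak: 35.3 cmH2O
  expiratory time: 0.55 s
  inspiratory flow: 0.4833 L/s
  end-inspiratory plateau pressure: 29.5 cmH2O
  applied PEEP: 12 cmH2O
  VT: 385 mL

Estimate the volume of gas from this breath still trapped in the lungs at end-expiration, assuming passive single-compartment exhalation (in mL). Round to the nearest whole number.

R = (PIP − Pplat)/V̇ = (35.3 − 29.5) / 0.4833 = 5.8/0.4833 = 12.001 cmH2O·s/L.
C = Vt/(Pplat − PEEP) = 385.0 / (29.5 − 12) = 385.0/17.5 = 22.0 mL/cmH2O.
τ = R × C = 12.001 × 0.022 L/cmH2O = 0.264 s.
Fraction remaining = e^(−Te/τ) = e^(−0.55/0.264) = 0.1245.
Trapped volume = 385.0 × 0.1245 = 47.933 mL.

48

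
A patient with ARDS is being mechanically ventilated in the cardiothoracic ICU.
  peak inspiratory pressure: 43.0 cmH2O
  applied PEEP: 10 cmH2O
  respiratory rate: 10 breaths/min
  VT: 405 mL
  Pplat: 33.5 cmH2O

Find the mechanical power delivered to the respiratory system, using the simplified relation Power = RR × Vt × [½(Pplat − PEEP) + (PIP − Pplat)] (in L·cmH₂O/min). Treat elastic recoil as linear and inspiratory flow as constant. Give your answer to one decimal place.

Per-breath work = Vt × [½(Pplat−PEEP) + (PIP−Pplat)] = 0.405 × [0.5×23.5 + 9.5] = 0.405 × 21.25 = 8.606 L·cmH2O.
Power = 10 × 8.606 = 86.06 L·cmH2O/min.

86.1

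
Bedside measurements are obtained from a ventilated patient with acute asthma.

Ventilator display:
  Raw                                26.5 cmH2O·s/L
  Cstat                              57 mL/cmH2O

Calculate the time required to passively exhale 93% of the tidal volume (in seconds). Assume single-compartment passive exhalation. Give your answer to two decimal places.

τ = R × C = 26.5 × 57 mL/cmH2O = 26.5 × 0.057 L/cmH2O = 1.511 s.
Exhaled fraction f = 1 − e^(−t/τ) → t = −τ·ln(1 − f) = −1.511·ln(0.07) = 4.018 s.

4.02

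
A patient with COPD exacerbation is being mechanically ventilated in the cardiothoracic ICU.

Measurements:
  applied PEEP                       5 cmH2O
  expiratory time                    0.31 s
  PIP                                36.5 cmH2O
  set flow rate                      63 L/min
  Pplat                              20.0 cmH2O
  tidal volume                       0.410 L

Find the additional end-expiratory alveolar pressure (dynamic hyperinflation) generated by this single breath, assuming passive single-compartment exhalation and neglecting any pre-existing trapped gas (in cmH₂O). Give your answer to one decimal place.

7.3

Flow: 63 L/min ÷ 60 = 1.05 L/s.
R = (PIP − Pplat)/V̇ = (36.5 − 20.0) / 1.05 = 16.5/1.05 = 15.714 cmH2O·s/L.
C = Vt/(Pplat − PEEP) = 410.0 / (20.0 − 5) = 410.0/15.0 = 27.333 mL/cmH2O.
τ = R × C = 15.714 × 0.02733 L/cmH2O = 0.4295 s.
Fraction remaining = e^(−Te/τ) = e^(−0.31/0.4295) = 0.4859; trapped volume = 410.0 × 0.4859 = 199.22 mL.
Additional alveolar pressure from trapping ≈ V_trapped / C = 199.22 / 27.333 = 7.289 cmH2O.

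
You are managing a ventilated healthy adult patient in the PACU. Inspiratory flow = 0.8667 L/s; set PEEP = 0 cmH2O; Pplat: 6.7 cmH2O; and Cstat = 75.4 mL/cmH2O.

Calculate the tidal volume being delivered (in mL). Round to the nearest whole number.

505

Vt = Cstat × (Pplat − PEEP) = 75.4 × (6.7 − 0) = 75.4 × 6.7 = 505.18 mL.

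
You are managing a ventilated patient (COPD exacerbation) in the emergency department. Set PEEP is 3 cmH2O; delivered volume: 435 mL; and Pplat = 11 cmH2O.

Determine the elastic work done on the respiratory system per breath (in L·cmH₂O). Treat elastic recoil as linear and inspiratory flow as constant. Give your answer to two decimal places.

1.74

Elastic work ≈ ½ × (Pplat − PEEP) × Vt = 0.5 × (11 − 3) × 0.435 L = 0.5 × 8.0 × 0.435 = 1.74 L·cmH2O.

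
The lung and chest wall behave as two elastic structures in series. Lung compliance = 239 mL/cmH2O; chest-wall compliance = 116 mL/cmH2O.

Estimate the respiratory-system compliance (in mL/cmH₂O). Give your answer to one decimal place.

Lung and chest wall are elastances in series: 1/Crs = 1/CL + 1/Ccw.
1/Crs = 1/239 + 1/116 = 0.0128.
Crs = 78.125 mL/cmH2O.

78.1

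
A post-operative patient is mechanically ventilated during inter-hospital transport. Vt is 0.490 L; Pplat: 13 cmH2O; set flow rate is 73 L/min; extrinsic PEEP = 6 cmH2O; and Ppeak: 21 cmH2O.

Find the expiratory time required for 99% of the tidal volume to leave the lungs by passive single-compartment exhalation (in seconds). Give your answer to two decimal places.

Flow: 73 L/min ÷ 60 = 1.2167 L/s.
R = (PIP − Pplat)/V̇ = (21 − 13) / 1.2167 = 8.0/1.2167 = 6.575 cmH2O·s/L.
C = Vt/(Pplat − PEEP) = 490.0 / (13 − 6) = 490.0/7.0 = 70.0 mL/cmH2O.
τ = R × C = 6.575 × 0.07 L/cmH2O = 0.4603 s.
t = −τ·ln(1 − 0.99) = −0.4603·ln(0.01) = 2.12 s.

2.12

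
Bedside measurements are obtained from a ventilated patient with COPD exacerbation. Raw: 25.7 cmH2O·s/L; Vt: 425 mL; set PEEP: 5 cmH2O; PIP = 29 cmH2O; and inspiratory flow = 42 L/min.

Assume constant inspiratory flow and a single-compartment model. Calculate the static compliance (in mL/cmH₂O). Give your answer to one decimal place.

Flow: 42 L/min ÷ 60 = 0.7 L/s.
Equation of motion (constant flow): PIP = Vt/C + R·V̇ + PEEP.
Vt/C = PIP − R·V̇ − PEEP = 29 − 25.7×0.7 − 5 = 29 − 17.99 − 5 = 6.01 cmH2O.
C = Vt / 6.01 = 425 / 6.01 = 70.715 mL/cmH2O.

70.7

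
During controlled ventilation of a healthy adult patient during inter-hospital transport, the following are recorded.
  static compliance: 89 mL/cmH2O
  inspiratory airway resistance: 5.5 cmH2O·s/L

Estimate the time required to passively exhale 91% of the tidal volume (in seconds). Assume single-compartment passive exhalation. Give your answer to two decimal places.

τ = R × C = 5.5 × 89 mL/cmH2O = 5.5 × 0.089 L/cmH2O = 0.4895 s.
Exhaled fraction f = 1 − e^(−t/τ) → t = −τ·ln(1 − f) = −0.4895·ln(0.09) = 1.179 s.

1.18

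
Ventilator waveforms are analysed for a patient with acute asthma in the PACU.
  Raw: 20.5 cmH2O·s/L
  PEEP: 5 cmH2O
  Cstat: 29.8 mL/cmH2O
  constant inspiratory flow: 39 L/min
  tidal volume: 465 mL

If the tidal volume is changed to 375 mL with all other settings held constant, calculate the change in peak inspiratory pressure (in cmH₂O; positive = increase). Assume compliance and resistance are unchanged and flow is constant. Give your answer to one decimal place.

-3.0

PIP = Vt/C + R·V̇ + PEEP (constant-flow equation of motion).
Only the elastic term changes: ΔPIP = ΔVt / C = (375 − 465) / 29.8 = -3.02 cmH2O.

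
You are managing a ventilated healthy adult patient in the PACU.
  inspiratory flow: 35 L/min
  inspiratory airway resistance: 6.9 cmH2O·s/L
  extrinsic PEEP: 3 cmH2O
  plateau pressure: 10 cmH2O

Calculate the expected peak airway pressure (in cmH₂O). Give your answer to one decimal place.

14.0

Flow: 35 L/min ÷ 60 = 0.5833 L/s.
PIP = Pplat + Raw × flow = 10 + 6.9 × 0.5833 = 10 + 4.025 = 14.025 cmH2O.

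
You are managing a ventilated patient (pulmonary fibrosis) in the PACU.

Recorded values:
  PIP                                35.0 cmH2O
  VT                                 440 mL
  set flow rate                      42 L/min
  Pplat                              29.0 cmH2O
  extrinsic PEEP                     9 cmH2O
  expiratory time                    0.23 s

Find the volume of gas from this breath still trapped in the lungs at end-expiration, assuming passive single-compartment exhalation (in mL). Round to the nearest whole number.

Flow: 42 L/min ÷ 60 = 0.7 L/s.
R = (PIP − Pplat)/V̇ = (35.0 − 29.0) / 0.7 = 6.0/0.7 = 8.571 cmH2O·s/L.
C = Vt/(Pplat − PEEP) = 440.0 / (29.0 − 9) = 440.0/20.0 = 22.0 mL/cmH2O.
τ = R × C = 8.571 × 0.022 L/cmH2O = 0.1886 s.
Fraction remaining = e^(−Te/τ) = e^(−0.23/0.1886) = 0.2954.
Trapped volume = 440.0 × 0.2954 = 129.98 mL.

130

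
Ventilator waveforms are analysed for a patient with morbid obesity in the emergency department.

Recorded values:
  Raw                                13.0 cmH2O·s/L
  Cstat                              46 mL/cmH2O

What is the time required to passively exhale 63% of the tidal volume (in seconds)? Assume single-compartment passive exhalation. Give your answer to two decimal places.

0.59

τ = R × C = 13.0 × 46 mL/cmH2O = 13.0 × 0.046 L/cmH2O = 0.598 s.
Exhaled fraction f = 1 − e^(−t/τ) → t = −τ·ln(1 − f) = −0.598·ln(0.37) = 0.5946 s.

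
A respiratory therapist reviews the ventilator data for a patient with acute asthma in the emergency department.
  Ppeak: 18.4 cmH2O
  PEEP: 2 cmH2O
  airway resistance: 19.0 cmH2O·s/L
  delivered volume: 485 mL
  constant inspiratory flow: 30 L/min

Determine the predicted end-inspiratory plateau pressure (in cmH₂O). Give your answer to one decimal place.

Flow: 30 L/min ÷ 60 = 0.5 L/s.
Pplat = PIP − Raw × flow = 18.4 − 19.0 × 0.5 = 18.4 − 9.5 = 8.9 cmH2O.

8.9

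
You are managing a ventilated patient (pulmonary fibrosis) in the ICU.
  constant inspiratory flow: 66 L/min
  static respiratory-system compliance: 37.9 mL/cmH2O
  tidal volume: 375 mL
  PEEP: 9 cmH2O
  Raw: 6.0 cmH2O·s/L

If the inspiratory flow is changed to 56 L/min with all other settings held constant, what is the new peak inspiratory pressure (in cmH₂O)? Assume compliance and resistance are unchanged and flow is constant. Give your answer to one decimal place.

24.5

Flow: 66 L/min ÷ 60 = 1.1 L/s.
New flow: 56 L/min ÷ 60 = 0.9333 L/s.
PIP = Vt/C + R·V̇ + PEEP (constant-flow equation of motion).
Only the resistive term changes: ΔPIP = R × ΔV̇ = 6.0 × (0.9333 − 1.1) = 6.0 × -0.1667 = -1.0 cmH2O.
Original PIP = 375/37.9 + 6.0×1.1 + 9 = 25.494 cmH2O; new PIP = 25.494 + (-1.0) = 24.494 cmH2O.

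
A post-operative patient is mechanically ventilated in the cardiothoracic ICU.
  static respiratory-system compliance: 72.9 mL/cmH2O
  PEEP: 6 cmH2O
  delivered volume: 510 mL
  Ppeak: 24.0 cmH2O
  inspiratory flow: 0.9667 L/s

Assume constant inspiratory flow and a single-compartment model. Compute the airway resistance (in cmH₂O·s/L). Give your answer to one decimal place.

Equation of motion (constant flow): PIP = Vt/C + R·V̇ + PEEP.
R·V̇ = PIP − Vt/C − PEEP = 24.0 − 510/72.9 − 6 = 24.0 − 6.996 − 6 = 11.004 cmH2O.
R = 11.004 / 0.9667 = 11.383 cmH2O·s/L.

11.4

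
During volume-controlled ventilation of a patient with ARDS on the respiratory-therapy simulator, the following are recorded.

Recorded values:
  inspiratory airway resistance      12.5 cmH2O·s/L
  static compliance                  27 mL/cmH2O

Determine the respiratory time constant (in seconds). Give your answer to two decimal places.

τ = R × C = 12.5 × 27 mL/cmH2O = 12.5 × 0.027 L/cmH2O = 0.3375 s.

0.34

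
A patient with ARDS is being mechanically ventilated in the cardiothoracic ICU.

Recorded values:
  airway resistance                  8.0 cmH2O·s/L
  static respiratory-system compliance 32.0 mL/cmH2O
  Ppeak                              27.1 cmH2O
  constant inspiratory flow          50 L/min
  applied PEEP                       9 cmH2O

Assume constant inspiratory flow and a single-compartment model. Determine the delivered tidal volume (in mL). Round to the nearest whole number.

Flow: 50 L/min ÷ 60 = 0.8333 L/s.
Equation of motion (constant flow): PIP = Vt/C + R·V̇ + PEEP.
Vt/C = PIP − R·V̇ − PEEP = 27.1 − 6.666 − 9 = 11.434 cmH2O.
Vt = C × 11.434 = 32.0 × 11.434 = 365.89 mL.

366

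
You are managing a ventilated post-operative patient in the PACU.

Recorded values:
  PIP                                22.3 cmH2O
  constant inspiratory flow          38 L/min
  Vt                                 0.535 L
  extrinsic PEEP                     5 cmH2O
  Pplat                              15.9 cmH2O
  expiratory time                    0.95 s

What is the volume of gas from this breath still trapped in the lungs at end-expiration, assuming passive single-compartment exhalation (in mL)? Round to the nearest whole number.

Flow: 38 L/min ÷ 60 = 0.6333 L/s.
R = (PIP − Pplat)/V̇ = (22.3 − 15.9) / 0.6333 = 6.4/0.6333 = 10.106 cmH2O·s/L.
C = Vt/(Pplat − PEEP) = 535.0 / (15.9 − 5) = 535.0/10.9 = 49.083 mL/cmH2O.
τ = R × C = 10.106 × 0.04908 L/cmH2O = 0.496 s.
Fraction remaining = e^(−Te/τ) = e^(−0.95/0.496) = 0.1473.
Trapped volume = 535.0 × 0.1473 = 78.806 mL.

79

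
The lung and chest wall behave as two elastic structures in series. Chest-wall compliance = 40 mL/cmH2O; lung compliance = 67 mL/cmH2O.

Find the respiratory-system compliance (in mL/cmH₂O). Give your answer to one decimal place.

Lung and chest wall are elastances in series: 1/Crs = 1/CL + 1/Ccw.
1/Crs = 1/67 + 1/40 = 0.03993.
Crs = 25.044 mL/cmH2O.

25.0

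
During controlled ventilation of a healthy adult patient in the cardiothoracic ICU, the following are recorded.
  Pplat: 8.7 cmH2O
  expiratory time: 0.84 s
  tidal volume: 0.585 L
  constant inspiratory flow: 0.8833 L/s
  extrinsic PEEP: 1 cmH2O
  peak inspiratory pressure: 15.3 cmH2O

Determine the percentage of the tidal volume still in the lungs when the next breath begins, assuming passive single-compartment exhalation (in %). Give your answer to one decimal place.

R = (PIP − Pplat)/V̇ = (15.3 − 8.7) / 0.8833 = 6.6/0.8833 = 7.472 cmH2O·s/L.
C = Vt/(Pplat − PEEP) = 585.0 / (8.7 − 1) = 585.0/7.7 = 75.974 mL/cmH2O.
τ = R × C = 7.472 × 0.07597 L/cmH2O = 0.5676 s.
Fraction remaining at end-expiration = e^(−Te/τ) = e^(−0.84/0.5676) = 0.2277 → 22.77%.

22.8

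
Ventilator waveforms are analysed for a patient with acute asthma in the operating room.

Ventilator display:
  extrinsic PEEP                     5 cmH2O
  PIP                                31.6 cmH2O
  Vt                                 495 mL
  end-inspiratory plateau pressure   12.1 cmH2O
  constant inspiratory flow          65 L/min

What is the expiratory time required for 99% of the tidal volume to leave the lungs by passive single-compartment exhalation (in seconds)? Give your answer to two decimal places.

Flow: 65 L/min ÷ 60 = 1.0833 L/s.
R = (PIP − Pplat)/V̇ = (31.6 − 12.1) / 1.0833 = 19.5/1.0833 = 18.001 cmH2O·s/L.
C = Vt/(Pplat − PEEP) = 495.0 / (12.1 − 5) = 495.0/7.1 = 69.718 mL/cmH2O.
τ = R × C = 18.001 × 0.06972 L/cmH2O = 1.255 s.
t = −τ·ln(1 − 0.99) = −1.255·ln(0.01) = 5.779 s.

5.78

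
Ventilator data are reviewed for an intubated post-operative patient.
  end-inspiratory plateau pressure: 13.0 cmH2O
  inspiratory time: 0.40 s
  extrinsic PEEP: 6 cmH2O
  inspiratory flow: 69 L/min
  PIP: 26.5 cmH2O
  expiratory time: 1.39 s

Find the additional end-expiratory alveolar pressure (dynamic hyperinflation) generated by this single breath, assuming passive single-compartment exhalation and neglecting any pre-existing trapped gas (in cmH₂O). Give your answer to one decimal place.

Flow: 69 L/min ÷ 60 = 1.15 L/s.
Vt = flow × Ti = 1.15 L/s × 0.40 s × 1000 mL/L = 460.0 mL.
R = (PIP − Pplat)/V̇ = (26.5 − 13.0) / 1.15 = 13.5/1.15 = 11.739 cmH2O·s/L.
C = Vt/(Pplat − PEEP) = 460.0 / (13.0 − 6) = 460.0/7.0 = 65.714 mL/cmH2O.
τ = R × C = 11.739 × 0.06571 L/cmH2O = 0.7714 s.
Fraction remaining = e^(−Te/τ) = e^(−1.39/0.7714) = 0.165; trapped volume = 460.0 × 0.165 = 75.9 mL.
Additional alveolar pressure from trapping ≈ V_trapped / C = 75.9 / 65.714 = 1.155 cmH2O.

1.2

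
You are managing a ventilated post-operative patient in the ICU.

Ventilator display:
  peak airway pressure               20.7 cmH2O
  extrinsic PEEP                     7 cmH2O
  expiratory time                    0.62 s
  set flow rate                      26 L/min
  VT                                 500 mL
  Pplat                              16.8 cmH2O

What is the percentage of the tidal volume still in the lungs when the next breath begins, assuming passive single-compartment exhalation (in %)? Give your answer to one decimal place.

Flow: 26 L/min ÷ 60 = 0.4333 L/s.
R = (PIP − Pplat)/V̇ = (20.7 − 16.8) / 0.4333 = 3.9/0.4333 = 9.001 cmH2O·s/L.
C = Vt/(Pplat − PEEP) = 500.0 / (16.8 − 7) = 500.0/9.8 = 51.02 mL/cmH2O.
τ = R × C = 9.001 × 0.05102 L/cmH2O = 0.4592 s.
Fraction remaining at end-expiration = e^(−Te/τ) = e^(−0.62/0.4592) = 0.2592 → 25.92%.

25.9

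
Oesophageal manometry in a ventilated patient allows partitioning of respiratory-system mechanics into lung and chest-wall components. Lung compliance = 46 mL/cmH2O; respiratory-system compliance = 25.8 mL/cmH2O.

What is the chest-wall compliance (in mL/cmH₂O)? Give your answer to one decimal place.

58.8

1/Ccw = 1/Crs − 1/CL.
1/Ccw = 1/25.8 − 1/46 = 0.01702.
Ccw = 58.754 mL/cmH2O.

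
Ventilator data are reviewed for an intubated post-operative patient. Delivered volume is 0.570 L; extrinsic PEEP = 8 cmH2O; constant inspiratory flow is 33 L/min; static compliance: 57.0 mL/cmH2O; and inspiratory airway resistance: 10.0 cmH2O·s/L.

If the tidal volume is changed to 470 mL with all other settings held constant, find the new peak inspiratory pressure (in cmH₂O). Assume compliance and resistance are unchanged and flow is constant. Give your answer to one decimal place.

21.7

Flow: 33 L/min ÷ 60 = 0.55 L/s.
PIP = Vt/C + R·V̇ + PEEP (constant-flow equation of motion).
Only the elastic term changes: ΔPIP = ΔVt / C = (470 − 570) / 57.0 = -1.754 cmH2O.
Original PIP = 570/57.0 + 10.0×0.55 + 8 = 23.5 cmH2O; new PIP = 23.5 + (-1.754) = 21.746 cmH2O.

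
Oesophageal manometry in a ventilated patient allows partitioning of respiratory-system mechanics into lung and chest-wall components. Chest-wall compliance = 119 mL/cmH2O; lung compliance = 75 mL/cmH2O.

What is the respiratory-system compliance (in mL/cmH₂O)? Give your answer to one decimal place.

Lung and chest wall are elastances in series: 1/Crs = 1/CL + 1/Ccw.
1/Crs = 1/75 + 1/119 = 0.02174.
Crs = 45.998 mL/cmH2O.

46.0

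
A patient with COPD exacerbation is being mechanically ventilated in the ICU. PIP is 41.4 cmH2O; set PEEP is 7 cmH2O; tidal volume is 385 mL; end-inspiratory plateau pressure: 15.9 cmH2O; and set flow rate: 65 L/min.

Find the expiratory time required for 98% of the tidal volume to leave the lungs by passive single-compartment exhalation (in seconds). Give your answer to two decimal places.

3.98

Flow: 65 L/min ÷ 60 = 1.0833 L/s.
R = (PIP − Pplat)/V̇ = (41.4 − 15.9) / 1.0833 = 25.5/1.0833 = 23.539 cmH2O·s/L.
C = Vt/(Pplat − PEEP) = 385.0 / (15.9 − 7) = 385.0/8.9 = 43.258 mL/cmH2O.
τ = R × C = 23.539 × 0.04326 L/cmH2O = 1.018 s.
t = −τ·ln(1 − 0.98) = −1.018·ln(0.02) = 3.982 s.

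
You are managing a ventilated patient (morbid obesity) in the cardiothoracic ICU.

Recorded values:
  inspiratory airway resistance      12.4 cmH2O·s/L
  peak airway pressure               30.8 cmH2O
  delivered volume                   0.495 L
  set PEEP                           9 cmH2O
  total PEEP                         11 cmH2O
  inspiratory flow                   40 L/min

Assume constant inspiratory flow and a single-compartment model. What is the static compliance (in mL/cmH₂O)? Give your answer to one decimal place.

42.9

Flow: 40 L/min ÷ 60 = 0.6667 L/s.
Total PEEP = 11 cmH2O (set 9 + intrinsic 2); this is the baseline alveolar pressure.
Equation of motion (constant flow): PIP = Vt/C + R·V̇ + PEEP.
Vt/C = PIP − R·V̇ − PEEP = 30.8 − 12.4×0.6667 − 11 = 30.8 − 8.267 − 11 = 11.533 cmH2O.
C = Vt / 11.533 = 495 / 11.533 = 42.92 mL/cmH2O.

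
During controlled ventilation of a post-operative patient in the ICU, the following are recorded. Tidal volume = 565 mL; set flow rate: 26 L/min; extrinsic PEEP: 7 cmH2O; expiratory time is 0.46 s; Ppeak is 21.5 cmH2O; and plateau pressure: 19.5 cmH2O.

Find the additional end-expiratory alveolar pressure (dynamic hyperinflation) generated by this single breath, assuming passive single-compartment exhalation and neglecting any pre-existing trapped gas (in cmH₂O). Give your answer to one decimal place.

1.4

Flow: 26 L/min ÷ 60 = 0.4333 L/s.
R = (PIP − Pplat)/V̇ = (21.5 − 19.5) / 0.4333 = 2.0/0.4333 = 4.616 cmH2O·s/L.
C = Vt/(Pplat − PEEP) = 565.0 / (19.5 − 7) = 565.0/12.5 = 45.2 mL/cmH2O.
τ = R × C = 4.616 × 0.0452 L/cmH2O = 0.2086 s.
Fraction remaining = e^(−Te/τ) = e^(−0.46/0.2086) = 0.1102; trapped volume = 565.0 × 0.1102 = 62.263 mL.
Additional alveolar pressure from trapping ≈ V_trapped / C = 62.263 / 45.2 = 1.378 cmH2O.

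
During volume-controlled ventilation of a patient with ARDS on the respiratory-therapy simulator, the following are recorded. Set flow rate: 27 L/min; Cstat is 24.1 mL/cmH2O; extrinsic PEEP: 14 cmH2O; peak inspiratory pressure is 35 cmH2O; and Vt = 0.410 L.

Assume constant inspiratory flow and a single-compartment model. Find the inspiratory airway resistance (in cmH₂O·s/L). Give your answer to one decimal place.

Flow: 27 L/min ÷ 60 = 0.45 L/s.
Equation of motion (constant flow): PIP = Vt/C + R·V̇ + PEEP.
R·V̇ = PIP − Vt/C − PEEP = 35 − 410/24.1 − 14 = 35 − 17.012 − 14 = 3.988 cmH2O.
R = 3.988 / 0.45 = 8.862 cmH2O·s/L.

8.9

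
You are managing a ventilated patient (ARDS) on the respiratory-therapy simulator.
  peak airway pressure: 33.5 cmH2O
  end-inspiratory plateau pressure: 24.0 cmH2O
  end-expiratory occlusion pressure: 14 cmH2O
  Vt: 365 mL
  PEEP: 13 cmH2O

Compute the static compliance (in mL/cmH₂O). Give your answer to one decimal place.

End-expiratory occlusion gives total PEEP = 14 cmH2O (intrinsic PEEP = 14 − 13 = 1). Use total PEEP for the elastic gradient.
Cstat = Vt / (Pplat − PEEPtotal) = 365 / (24.0 − 14) = 365 / 10.0 = 36.5 mL/cmH2O.

36.5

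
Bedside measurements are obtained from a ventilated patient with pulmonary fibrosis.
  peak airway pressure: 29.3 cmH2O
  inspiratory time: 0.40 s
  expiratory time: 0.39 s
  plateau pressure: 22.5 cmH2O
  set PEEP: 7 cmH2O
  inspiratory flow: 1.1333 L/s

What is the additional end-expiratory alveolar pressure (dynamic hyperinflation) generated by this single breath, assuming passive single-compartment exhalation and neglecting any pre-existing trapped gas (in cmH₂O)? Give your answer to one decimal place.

Vt = flow × Ti = 1.1333 L/s × 0.40 s × 1000 mL/L = 453.32 mL.
R = (PIP − Pplat)/V̇ = (29.3 − 22.5) / 1.1333 = 6.8/1.1333 = 6.0 cmH2O·s/L.
C = Vt/(Pplat − PEEP) = 453.32 / (22.5 − 7) = 453.32/15.5 = 29.246 mL/cmH2O.
τ = R × C = 6.0 × 0.02925 L/cmH2O = 0.1755 s.
Fraction remaining = e^(−Te/τ) = e^(−0.39/0.1755) = 0.1084; trapped volume = 453.32 × 0.1084 = 49.14 mL.
Additional alveolar pressure from trapping ≈ V_trapped / C = 49.14 / 29.246 = 1.68 cmH2O.

1.7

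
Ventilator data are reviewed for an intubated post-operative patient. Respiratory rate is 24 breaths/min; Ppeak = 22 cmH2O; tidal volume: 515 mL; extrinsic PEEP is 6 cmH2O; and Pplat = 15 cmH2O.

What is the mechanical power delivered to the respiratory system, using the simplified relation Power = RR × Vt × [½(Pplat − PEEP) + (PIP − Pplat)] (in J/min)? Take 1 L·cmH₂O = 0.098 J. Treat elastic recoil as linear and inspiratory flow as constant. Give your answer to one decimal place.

Per-breath work = Vt × [½(Pplat−PEEP) + (PIP−Pplat)] = 0.515 × [0.5×9.0 + 7.0] = 0.515 × 11.5 = 5.923 L·cmH2O.
Power = 24 × 5.923 = 142.15 L·cmH2O/min.
× 0.098 J/(L·cmH2O) → 13.931 J/min.

13.9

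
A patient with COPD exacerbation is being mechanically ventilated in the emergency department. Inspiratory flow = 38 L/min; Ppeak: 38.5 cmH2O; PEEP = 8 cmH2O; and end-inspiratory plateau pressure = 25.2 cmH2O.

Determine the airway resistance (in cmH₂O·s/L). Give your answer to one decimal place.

21.0

Flow: 38 L/min ÷ 60 = 0.6333 L/s.
Raw = (PIP − Pplat) / flow = (38.5 − 25.2) / 0.6333 = 13.3 / 0.6333 = 21.001 cmH2O·s/L.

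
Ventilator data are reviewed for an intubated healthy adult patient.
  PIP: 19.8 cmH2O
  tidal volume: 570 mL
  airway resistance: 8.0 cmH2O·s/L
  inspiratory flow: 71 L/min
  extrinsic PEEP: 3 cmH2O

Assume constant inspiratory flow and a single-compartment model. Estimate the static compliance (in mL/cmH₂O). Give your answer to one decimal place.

77.7

Flow: 71 L/min ÷ 60 = 1.1833 L/s.
Equation of motion (constant flow): PIP = Vt/C + R·V̇ + PEEP.
Vt/C = PIP − R·V̇ − PEEP = 19.8 − 8.0×1.1833 − 3 = 19.8 − 9.466 − 3 = 7.334 cmH2O.
C = Vt / 7.334 = 570 / 7.334 = 77.72 mL/cmH2O.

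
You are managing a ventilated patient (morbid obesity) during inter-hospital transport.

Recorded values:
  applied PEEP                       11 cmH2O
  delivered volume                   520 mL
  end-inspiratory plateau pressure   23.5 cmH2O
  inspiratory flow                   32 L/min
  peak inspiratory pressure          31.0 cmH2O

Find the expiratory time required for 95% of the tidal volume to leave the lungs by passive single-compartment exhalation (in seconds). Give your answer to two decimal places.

1.75

Flow: 32 L/min ÷ 60 = 0.5333 L/s.
R = (PIP − Pplat)/V̇ = (31.0 − 23.5) / 0.5333 = 7.5/0.5333 = 14.063 cmH2O·s/L.
C = Vt/(Pplat − PEEP) = 520.0 / (23.5 − 11) = 520.0/12.5 = 41.6 mL/cmH2O.
τ = R × C = 14.063 × 0.0416 L/cmH2O = 0.585 s.
t = −τ·ln(1 − 0.95) = −0.585·ln(0.05) = 1.753 s.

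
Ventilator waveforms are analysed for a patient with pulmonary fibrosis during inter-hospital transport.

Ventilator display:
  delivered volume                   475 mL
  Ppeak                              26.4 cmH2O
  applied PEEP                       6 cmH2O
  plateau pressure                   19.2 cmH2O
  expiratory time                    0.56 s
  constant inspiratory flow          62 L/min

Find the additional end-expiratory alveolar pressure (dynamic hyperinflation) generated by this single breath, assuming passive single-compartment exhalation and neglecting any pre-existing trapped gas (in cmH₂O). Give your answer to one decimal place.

1.4

Flow: 62 L/min ÷ 60 = 1.0333 L/s.
R = (PIP − Pplat)/V̇ = (26.4 − 19.2) / 1.0333 = 7.2/1.0333 = 6.968 cmH2O·s/L.
C = Vt/(Pplat − PEEP) = 475.0 / (19.2 − 6) = 475.0/13.2 = 35.985 mL/cmH2O.
τ = R × C = 6.968 × 0.03599 L/cmH2O = 0.2508 s.
Fraction remaining = e^(−Te/τ) = e^(−0.56/0.2508) = 0.1072; trapped volume = 475.0 × 0.1072 = 50.92 mL.
Additional alveolar pressure from trapping ≈ V_trapped / C = 50.92 / 35.985 = 1.415 cmH2O.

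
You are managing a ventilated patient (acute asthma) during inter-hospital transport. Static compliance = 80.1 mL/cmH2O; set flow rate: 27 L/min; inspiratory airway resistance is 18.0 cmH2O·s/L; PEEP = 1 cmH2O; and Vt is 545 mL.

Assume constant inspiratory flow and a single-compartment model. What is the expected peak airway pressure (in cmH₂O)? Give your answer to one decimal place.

15.9

Flow: 27 L/min ÷ 60 = 0.45 L/s.
Equation of motion (constant flow): PIP = Vt/C + R·V̇ + PEEP.
PIP = 545/80.1 + 18.0×0.45 + 1 = 6.804 + 8.1 + 1 = 15.904 cmH2O.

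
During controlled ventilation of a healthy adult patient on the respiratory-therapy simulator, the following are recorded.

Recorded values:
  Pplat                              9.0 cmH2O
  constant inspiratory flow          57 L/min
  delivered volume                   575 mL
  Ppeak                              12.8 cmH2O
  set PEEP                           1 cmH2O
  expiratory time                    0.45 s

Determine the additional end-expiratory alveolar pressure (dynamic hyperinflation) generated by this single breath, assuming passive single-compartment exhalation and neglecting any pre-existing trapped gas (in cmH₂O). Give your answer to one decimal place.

1.7

Flow: 57 L/min ÷ 60 = 0.95 L/s.
R = (PIP − Pplat)/V̇ = (12.8 − 9.0) / 0.95 = 3.8/0.95 = 4.0 cmH2O·s/L.
C = Vt/(Pplat − PEEP) = 575.0 / (9.0 − 1) = 575.0/8.0 = 71.875 mL/cmH2O.
τ = R × C = 4.0 × 0.07188 L/cmH2O = 0.2875 s.
Fraction remaining = e^(−Te/τ) = e^(−0.45/0.2875) = 0.209; trapped volume = 575.0 × 0.209 = 120.18 mL.
Additional alveolar pressure from trapping ≈ V_trapped / C = 120.18 / 71.875 = 1.672 cmH2O.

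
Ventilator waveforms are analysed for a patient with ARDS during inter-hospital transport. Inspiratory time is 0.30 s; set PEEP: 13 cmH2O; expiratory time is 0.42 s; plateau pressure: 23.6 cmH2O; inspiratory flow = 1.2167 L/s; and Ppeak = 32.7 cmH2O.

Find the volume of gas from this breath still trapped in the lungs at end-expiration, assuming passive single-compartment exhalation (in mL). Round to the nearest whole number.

71

Vt = flow × Ti = 1.2167 L/s × 0.30 s × 1000 mL/L = 365.01 mL.
R = (PIP − Pplat)/V̇ = (32.7 − 23.6) / 1.2167 = 9.1/1.2167 = 7.479 cmH2O·s/L.
C = Vt/(Pplat − PEEP) = 365.01 / (23.6 − 13) = 365.01/10.6 = 34.435 mL/cmH2O.
τ = R × C = 7.479 × 0.03444 L/cmH2O = 0.2576 s.
Fraction remaining = e^(−Te/τ) = e^(−0.42/0.2576) = 0.1958.
Trapped volume = 365.01 × 0.1958 = 71.469 mL.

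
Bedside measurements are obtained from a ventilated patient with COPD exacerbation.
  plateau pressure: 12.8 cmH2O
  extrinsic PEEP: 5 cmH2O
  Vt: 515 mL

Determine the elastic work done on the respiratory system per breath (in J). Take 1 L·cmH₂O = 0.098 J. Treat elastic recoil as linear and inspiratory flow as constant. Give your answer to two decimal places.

0.20

Elastic work ≈ ½ × (Pplat − PEEP) × Vt = 0.5 × (12.8 − 5) × 0.515 L = 0.5 × 7.8 × 0.515 = 2.009 L·cmH2O.
× 0.098 J/(L·cmH2O) → 0.1969 J.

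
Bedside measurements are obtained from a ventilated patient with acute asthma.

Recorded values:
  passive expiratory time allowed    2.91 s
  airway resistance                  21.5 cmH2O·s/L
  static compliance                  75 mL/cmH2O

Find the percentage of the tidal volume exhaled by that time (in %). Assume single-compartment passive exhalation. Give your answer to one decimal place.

83.5

τ = R × C = 21.5 × 75 mL/cmH2O = 21.5 × 0.075 L/cmH2O = 1.613 s.
Passive exhalation: V(t)/V₀ = e^(−t/τ) = e^(−2.91/1.613) = 0.1646.
Fraction exhaled = 1 − 0.1646 = 0.8354 → 83.54%.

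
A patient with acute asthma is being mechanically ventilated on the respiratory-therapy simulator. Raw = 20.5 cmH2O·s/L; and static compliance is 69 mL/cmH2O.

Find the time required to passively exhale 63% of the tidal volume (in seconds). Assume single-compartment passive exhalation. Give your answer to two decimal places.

1.41

τ = R × C = 20.5 × 69 mL/cmH2O = 20.5 × 0.069 L/cmH2O = 1.415 s.
Exhaled fraction f = 1 − e^(−t/τ) → t = −τ·ln(1 − f) = −1.415·ln(0.37) = 1.407 s.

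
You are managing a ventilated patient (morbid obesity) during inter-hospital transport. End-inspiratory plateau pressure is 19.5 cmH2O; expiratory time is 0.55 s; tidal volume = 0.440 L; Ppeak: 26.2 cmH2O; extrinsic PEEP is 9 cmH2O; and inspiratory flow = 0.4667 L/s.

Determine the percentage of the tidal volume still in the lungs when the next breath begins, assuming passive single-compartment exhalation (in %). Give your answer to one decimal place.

R = (PIP − Pplat)/V̇ = (26.2 − 19.5) / 0.4667 = 6.7/0.4667 = 14.356 cmH2O·s/L.
C = Vt/(Pplat − PEEP) = 440.0 / (19.5 − 9) = 440.0/10.5 = 41.905 mL/cmH2O.
τ = R × C = 14.356 × 0.04191 L/cmH2O = 0.6017 s.
Fraction remaining at end-expiration = e^(−Te/τ) = e^(−0.55/0.6017) = 0.4009 → 40.09%.

40.1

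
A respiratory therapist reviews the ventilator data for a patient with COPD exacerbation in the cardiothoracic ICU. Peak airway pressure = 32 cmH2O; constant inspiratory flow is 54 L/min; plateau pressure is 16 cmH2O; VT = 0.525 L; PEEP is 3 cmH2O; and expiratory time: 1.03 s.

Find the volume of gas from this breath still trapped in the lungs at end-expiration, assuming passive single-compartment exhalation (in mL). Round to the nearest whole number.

Flow: 54 L/min ÷ 60 = 0.9 L/s.
R = (PIP − Pplat)/V̇ = (32 − 16) / 0.9 = 16.0/0.9 = 17.778 cmH2O·s/L.
C = Vt/(Pplat − PEEP) = 525.0 / (16 − 3) = 525.0/13.0 = 40.385 mL/cmH2O.
τ = R × C = 17.778 × 0.04039 L/cmH2O = 0.7181 s.
Fraction remaining = e^(−Te/τ) = e^(−1.03/0.7181) = 0.2383.
Trapped volume = 525.0 × 0.2383 = 125.11 mL.

125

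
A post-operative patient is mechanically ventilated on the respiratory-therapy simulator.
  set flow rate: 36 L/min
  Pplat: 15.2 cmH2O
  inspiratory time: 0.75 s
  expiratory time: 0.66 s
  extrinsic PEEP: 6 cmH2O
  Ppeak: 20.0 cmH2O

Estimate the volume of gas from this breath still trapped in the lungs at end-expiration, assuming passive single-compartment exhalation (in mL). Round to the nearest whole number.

83

Flow: 36 L/min ÷ 60 = 0.6 L/s.
Vt = flow × Ti = 0.6 L/s × 0.75 s × 1000 mL/L = 450.0 mL.
R = (PIP − Pplat)/V̇ = (20.0 − 15.2) / 0.6 = 4.8/0.6 = 8.0 cmH2O·s/L.
C = Vt/(Pplat − PEEP) = 450.0 / (15.2 − 6) = 450.0/9.2 = 48.913 mL/cmH2O.
τ = R × C = 8.0 × 0.04891 L/cmH2O = 0.3913 s.
Fraction remaining = e^(−Te/τ) = e^(−0.66/0.3913) = 0.1851.
Trapped volume = 450.0 × 0.1851 = 83.295 mL.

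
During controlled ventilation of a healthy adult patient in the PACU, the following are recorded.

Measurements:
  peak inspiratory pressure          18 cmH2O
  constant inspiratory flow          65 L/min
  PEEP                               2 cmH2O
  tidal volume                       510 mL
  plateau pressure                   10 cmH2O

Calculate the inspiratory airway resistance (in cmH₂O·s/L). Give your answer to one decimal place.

Flow: 65 L/min ÷ 60 = 1.0833 L/s.
Raw = (PIP − Pplat) / flow = (18 − 10) / 1.0833 = 8.0 / 1.0833 = 7.385 cmH2O·s/L.

7.4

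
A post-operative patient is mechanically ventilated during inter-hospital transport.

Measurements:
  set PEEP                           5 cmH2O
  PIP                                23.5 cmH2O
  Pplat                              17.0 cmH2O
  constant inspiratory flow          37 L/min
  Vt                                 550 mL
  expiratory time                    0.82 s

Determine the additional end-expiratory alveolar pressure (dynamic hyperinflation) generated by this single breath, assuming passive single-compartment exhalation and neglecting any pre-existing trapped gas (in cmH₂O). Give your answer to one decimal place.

Flow: 37 L/min ÷ 60 = 0.6167 L/s.
R = (PIP − Pplat)/V̇ = (23.5 − 17.0) / 0.6167 = 6.5/0.6167 = 10.54 cmH2O·s/L.
C = Vt/(Pplat − PEEP) = 550.0 / (17.0 − 5) = 550.0/12.0 = 45.833 mL/cmH2O.
τ = R × C = 10.54 × 0.04583 L/cmH2O = 0.483 s.
Fraction remaining = e^(−Te/τ) = e^(−0.82/0.483) = 0.1831; trapped volume = 550.0 × 0.1831 = 100.71 mL.
Additional alveolar pressure from trapping ≈ V_trapped / C = 100.71 / 45.833 = 2.197 cmH2O.

2.2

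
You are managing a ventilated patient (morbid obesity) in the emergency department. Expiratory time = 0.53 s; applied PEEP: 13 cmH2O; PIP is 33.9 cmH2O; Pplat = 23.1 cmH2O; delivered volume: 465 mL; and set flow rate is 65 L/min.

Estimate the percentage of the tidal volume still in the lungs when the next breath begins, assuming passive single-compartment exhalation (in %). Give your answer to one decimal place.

Flow: 65 L/min ÷ 60 = 1.0833 L/s.
R = (PIP − Pplat)/V̇ = (33.9 − 23.1) / 1.0833 = 10.8/1.0833 = 9.97 cmH2O·s/L.
C = Vt/(Pplat − PEEP) = 465.0 / (23.1 − 13) = 465.0/10.1 = 46.04 mL/cmH2O.
τ = R × C = 9.97 × 0.04604 L/cmH2O = 0.459 s.
Fraction remaining at end-expiration = e^(−Te/τ) = e^(−0.53/0.459) = 0.3152 → 31.52%.

31.5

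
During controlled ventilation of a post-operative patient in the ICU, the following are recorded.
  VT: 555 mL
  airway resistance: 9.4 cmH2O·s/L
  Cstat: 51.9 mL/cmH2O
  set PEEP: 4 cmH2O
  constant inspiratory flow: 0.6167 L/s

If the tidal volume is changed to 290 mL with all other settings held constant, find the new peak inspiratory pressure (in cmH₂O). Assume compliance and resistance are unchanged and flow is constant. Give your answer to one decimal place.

PIP = Vt/C + R·V̇ + PEEP (constant-flow equation of motion).
Only the elastic term changes: ΔPIP = ΔVt / C = (290 − 555) / 51.9 = -5.106 cmH2O.
Original PIP = 555/51.9 + 9.4×0.6167 + 4 = 20.491 cmH2O; new PIP = 20.491 + (-5.106) = 15.385 cmH2O.

15.4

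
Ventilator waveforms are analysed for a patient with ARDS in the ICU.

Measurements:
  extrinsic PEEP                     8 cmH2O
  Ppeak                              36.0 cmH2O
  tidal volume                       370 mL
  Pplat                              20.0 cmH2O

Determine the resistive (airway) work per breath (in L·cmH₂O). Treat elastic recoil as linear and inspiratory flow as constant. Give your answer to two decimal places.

With constant inspiratory flow the resistive pressure is constant at PIP − Pplat = 36.0 − 20.0 = 16.0 cmH2O, so resistive work = 16.0 × 0.370 = 5.92 L·cmH2O.

5.92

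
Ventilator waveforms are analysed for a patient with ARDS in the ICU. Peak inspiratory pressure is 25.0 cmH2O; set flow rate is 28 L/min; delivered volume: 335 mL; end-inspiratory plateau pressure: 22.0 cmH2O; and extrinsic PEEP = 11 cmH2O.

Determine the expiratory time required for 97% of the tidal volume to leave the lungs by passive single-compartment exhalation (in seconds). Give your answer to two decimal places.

Flow: 28 L/min ÷ 60 = 0.4667 L/s.
R = (PIP − Pplat)/V̇ = (25.0 − 22.0) / 0.4667 = 3.0/0.4667 = 6.428 cmH2O·s/L.
C = Vt/(Pplat − PEEP) = 335.0 / (22.0 − 11) = 335.0/11.0 = 30.455 mL/cmH2O.
τ = R × C = 6.428 × 0.03046 L/cmH2O = 0.1958 s.
t = −τ·ln(1 − 0.97) = −0.1958·ln(0.03) = 0.6866 s.

0.69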